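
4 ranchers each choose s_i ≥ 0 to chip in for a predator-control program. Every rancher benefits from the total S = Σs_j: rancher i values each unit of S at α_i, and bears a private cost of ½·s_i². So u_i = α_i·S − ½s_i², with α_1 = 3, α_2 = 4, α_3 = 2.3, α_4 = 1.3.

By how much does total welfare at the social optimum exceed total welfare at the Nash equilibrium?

Rancher i's FOC: ∂u_i/∂s_i = α_i − s_i = 0, so s_i* = α_i.
NE contributions = (3, 4, 2.3, 1.3); S = 10.6.
W^NE = (Σα)·S − ½Σα_i² = 10.6² − ½·31.98 = 96.37.
Planner sets s_i = Σα_j = 10.6 for every i, so S^SO = 4·10.6 = 42.4.
W^SO = (Σα)·S^SO − ½·4·(Σα)² = (4/2)·10.6² = 224.72.
Deadweight loss = W^SO − W^NE = 128.35.

128.35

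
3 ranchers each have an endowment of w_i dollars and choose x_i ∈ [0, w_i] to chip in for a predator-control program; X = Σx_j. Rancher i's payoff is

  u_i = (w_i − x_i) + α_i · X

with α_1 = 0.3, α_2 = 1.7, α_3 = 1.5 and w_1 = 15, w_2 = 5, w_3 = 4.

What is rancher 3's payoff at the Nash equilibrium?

13.5

∂u_i/∂x_i = α_i − 1, so rancher i contributes w_i if α_i > 1, else 0.
α_i > 1 for i ∈ {2, 3}; NE contributions (0, 5, 4), X = 9.
u_3 = (4 − 4) + 1.5·9 = 13.5.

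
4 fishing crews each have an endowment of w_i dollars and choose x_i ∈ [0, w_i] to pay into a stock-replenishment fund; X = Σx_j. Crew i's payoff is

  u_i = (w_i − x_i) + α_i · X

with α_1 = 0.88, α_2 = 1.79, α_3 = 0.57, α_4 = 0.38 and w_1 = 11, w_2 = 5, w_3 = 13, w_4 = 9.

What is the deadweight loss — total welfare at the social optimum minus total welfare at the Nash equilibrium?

86.46

∂u_i/∂x_i = α_i − 1, so crew i contributes w_i if α_i > 1, else 0.
α_i > 1 for i ∈ {2}; NE contributions (0, 5, 0, 0), X = 5.
W^NE = Σw_i − X^NE + (Σα_i)·X^NE = 38 + 2.62·5 = 51.1.
Planner: ∂(Σu_j)/∂x_i = Σα_j − 1 = 2.62 > 0, so everyone contributes w_i; X^SO = 38, W^SO = 38 + 2.62·38 = 137.56.
Deadweight loss = 86.46.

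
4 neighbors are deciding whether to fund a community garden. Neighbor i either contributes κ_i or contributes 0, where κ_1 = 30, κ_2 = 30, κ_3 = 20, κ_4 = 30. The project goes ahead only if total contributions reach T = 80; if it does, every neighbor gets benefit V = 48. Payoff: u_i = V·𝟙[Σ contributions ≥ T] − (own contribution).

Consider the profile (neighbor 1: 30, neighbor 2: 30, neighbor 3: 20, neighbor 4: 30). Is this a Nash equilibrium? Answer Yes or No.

No

Total = 110 ≥ 80: provided.
Neighbor 1 (pledges 30, payoff 18): dropping to 0 → total 80, payoff 48. Profitable deviation.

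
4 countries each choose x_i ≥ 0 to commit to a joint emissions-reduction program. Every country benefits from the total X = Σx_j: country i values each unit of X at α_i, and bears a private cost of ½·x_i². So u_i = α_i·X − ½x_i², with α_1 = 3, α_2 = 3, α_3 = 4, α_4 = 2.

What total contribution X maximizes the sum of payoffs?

48

Planner FOC: ∂(Σu_j)/∂x_i = (Σα_j) − x_i = 0, so x_i^SO = Σα_j = 12 for every i; X^SO = 48.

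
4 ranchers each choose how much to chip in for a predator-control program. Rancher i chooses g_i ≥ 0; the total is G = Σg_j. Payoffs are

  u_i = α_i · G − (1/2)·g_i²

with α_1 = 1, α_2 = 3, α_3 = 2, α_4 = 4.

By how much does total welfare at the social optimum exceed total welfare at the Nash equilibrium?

Rancher i's FOC: ∂u_i/∂g_i = α_i − g_i = 0, so g_i* = α_i.
NE contributions = (1, 3, 2, 4); G = 10.
W^NE = (Σα)·G − ½Σα_i² = 10² − ½·30 = 85.
Planner sets g_i = Σα_j = 10 for every i, so G^SO = 4·10 = 40.
W^SO = (Σα)·G^SO − ½·4·(Σα)² = (4/2)·10² = 200.
Deadweight loss = W^SO − W^NE = 115.

115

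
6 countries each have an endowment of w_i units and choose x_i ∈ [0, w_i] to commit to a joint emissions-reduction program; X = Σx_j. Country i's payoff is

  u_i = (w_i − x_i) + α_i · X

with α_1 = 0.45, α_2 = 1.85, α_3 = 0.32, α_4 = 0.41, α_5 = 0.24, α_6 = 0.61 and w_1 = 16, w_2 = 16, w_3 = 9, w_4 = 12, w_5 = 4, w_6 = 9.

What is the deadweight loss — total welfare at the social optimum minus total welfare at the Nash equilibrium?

∂u_i/∂x_i = α_i − 1, so country i contributes w_i if α_i > 1, else 0.
α_i > 1 for i ∈ {2}; NE contributions (0, 16, 0, 0, 0, 0), X = 16.
W^NE = Σw_i − X^NE + (Σα_i)·X^NE = 66 + 2.88·16 = 112.08.
Planner: ∂(Σu_j)/∂x_i = Σα_j − 1 = 2.88 > 0, so everyone contributes w_i; X^SO = 66, W^SO = 66 + 2.88·66 = 256.08.
Deadweight loss = 144.

144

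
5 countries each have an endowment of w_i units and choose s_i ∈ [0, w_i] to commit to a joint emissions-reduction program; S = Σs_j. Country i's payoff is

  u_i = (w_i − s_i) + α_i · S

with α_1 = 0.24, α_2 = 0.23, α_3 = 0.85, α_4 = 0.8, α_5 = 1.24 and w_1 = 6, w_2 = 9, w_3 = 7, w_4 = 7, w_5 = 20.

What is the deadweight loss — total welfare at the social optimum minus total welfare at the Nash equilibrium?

∂u_i/∂s_i = α_i − 1, so country i contributes w_i if α_i > 1, else 0.
α_i > 1 for i ∈ {5}; NE contributions (0, 0, 0, 0, 20), S = 20.
W^NE = Σw_i − S^NE + (Σα_i)·S^NE = 49 + 2.36·20 = 96.2.
Planner: ∂(Σu_j)/∂s_i = Σα_j − 1 = 2.36 > 0, so everyone contributes w_i; S^SO = 49, W^SO = 49 + 2.36·49 = 164.64.
Deadweight loss = 68.44.

68.44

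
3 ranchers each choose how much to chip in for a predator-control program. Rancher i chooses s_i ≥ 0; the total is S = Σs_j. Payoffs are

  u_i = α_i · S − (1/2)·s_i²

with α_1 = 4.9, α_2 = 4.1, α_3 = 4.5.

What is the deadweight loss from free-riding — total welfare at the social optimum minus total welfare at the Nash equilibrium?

121.66

Rancher i's FOC: ∂u_i/∂s_i = α_i − s_i = 0, so s_i* = α_i.
NE contributions = (4.9, 4.1, 4.5); S = 13.5.
W^NE = (Σα)·S − ½Σα_i² = 13.5² − ½·61.07 = 151.715.
Planner sets s_i = Σα_j = 13.5 for every i, so S^SO = 3·13.5 = 40.5.
W^SO = (Σα)·S^SO − ½·3·(Σα)² = (3/2)·13.5² = 273.375.
Deadweight loss = W^SO − W^NE = 121.66.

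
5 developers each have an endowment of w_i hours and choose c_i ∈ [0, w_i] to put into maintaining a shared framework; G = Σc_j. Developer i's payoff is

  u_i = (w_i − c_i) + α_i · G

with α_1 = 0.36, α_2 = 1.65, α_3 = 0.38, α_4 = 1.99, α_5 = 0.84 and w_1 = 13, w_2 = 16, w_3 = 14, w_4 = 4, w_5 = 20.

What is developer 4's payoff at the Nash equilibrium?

39.8

∂u_i/∂c_i = α_i − 1, so developer i contributes w_i if α_i > 1, else 0.
α_i > 1 for i ∈ {2, 4}; NE contributions (0, 16, 0, 4, 0), G = 20.
u_4 = (4 − 4) + 1.99·20 = 39.8.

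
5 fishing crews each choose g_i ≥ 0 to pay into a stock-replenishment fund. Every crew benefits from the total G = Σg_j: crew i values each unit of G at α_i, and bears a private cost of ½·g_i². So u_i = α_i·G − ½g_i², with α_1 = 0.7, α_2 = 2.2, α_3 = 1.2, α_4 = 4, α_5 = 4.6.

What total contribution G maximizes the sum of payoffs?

63.5

Planner FOC: ∂(Σu_j)/∂g_i = (Σα_j) − g_i = 0, so g_i^SO = Σα_j = 12.7 for every i; G^SO = 63.5.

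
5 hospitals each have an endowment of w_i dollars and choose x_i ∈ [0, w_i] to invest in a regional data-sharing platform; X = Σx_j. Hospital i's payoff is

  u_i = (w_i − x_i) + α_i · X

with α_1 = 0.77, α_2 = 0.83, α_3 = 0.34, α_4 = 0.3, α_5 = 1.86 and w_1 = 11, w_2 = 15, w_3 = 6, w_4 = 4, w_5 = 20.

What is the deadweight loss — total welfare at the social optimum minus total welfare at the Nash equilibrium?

∂u_i/∂x_i = α_i − 1, so hospital i contributes w_i if α_i > 1, else 0.
α_i > 1 for i ∈ {5}; NE contributions (0, 0, 0, 0, 20), X = 20.
W^NE = Σw_i − X^NE + (Σα_i)·X^NE = 56 + 3.1·20 = 118.
Planner: ∂(Σu_j)/∂x_i = Σα_j − 1 = 3.1 > 0, so everyone contributes w_i; X^SO = 56, W^SO = 56 + 3.1·56 = 229.6.
Deadweight loss = 111.6.

111.6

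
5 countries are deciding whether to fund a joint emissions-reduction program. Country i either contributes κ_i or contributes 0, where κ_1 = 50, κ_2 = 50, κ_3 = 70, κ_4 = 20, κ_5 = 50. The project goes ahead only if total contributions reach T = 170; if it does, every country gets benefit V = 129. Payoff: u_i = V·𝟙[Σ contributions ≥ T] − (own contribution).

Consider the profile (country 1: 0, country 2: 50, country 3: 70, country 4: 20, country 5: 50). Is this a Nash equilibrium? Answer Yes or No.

Total = 190 ≥ 170: provided.
Country 1 (pledges 0, payoff 129): pledging 50 → total 240, payoff 79. No gain.
Country 2 (pledges 50, payoff 79): dropping to 0 → total 140, payoff 0. No gain.
Country 3 (pledges 70, payoff 59): dropping to 0 → total 120, payoff 0. No gain.
Country 4 (pledges 20, payoff 109): dropping to 0 → total 170, payoff 129. Profitable deviation.

No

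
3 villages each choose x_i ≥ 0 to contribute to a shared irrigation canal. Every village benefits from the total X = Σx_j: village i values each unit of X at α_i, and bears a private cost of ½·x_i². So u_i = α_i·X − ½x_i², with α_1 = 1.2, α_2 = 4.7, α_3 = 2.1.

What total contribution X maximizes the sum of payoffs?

Planner FOC: ∂(Σu_j)/∂x_i = (Σα_j) − x_i = 0, so x_i^SO = Σα_j = 8 for every i; X^SO = 24.

24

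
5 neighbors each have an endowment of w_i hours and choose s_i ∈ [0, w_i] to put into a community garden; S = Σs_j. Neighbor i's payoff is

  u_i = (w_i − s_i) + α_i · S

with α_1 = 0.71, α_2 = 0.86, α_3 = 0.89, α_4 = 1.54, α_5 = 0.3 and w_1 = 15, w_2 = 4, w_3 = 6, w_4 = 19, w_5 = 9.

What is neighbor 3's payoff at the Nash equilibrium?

∂u_i/∂s_i = α_i − 1, so neighbor i contributes w_i if α_i > 1, else 0.
α_i > 1 for i ∈ {4}; NE contributions (0, 0, 0, 19, 0), S = 19.
u_3 = (6 − 0) + 0.89·19 = 22.91.

22.91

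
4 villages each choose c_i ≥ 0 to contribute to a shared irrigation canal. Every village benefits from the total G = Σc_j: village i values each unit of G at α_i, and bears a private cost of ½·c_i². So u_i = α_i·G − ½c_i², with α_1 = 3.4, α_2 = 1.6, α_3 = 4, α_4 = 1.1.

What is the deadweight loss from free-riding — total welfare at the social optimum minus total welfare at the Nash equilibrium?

117.675

Village i's FOC: ∂u_i/∂c_i = α_i − c_i = 0, so c_i* = α_i.
NE contributions = (3.4, 1.6, 4, 1.1); G = 10.1.
W^NE = (Σα)·G − ½Σα_i² = 10.1² − ½·31.33 = 86.345.
Planner sets c_i = Σα_j = 10.1 for every i, so G^SO = 4·10.1 = 40.4.
W^SO = (Σα)·G^SO − ½·4·(Σα)² = (4/2)·10.1² = 204.02.
Deadweight loss = W^SO − W^NE = 117.675.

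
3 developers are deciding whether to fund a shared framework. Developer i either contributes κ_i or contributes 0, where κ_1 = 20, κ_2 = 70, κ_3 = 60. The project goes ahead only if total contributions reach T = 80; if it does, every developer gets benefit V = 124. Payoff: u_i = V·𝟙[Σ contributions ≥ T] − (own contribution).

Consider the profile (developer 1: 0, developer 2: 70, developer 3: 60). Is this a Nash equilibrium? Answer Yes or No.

Yes

Total = 130 ≥ 80: provided.
Developer 1 (pledges 0, payoff 124): pledging 20 → total 150, payoff 104. No gain.
Developer 2 (pledges 70, payoff 54): dropping to 0 → total 60, payoff 0. No gain.
Developer 3 (pledges 60, payoff 64): dropping to 0 → total 70, payoff 0. No gain.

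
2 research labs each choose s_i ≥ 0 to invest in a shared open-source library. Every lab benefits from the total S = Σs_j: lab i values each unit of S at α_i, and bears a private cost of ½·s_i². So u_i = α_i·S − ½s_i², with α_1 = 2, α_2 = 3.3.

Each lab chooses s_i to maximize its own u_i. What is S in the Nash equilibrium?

Lab i's FOC: ∂u_i/∂s_i = α_i − s_i = 0, so s_i* = α_i.
NE contributions = (2, 3.3); S = 5.3.

5.3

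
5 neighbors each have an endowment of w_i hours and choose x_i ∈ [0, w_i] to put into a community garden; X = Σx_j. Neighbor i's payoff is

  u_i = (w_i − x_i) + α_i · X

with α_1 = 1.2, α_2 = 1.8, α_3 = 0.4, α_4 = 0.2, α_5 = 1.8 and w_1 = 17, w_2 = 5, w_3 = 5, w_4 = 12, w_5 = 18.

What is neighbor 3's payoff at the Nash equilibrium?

21

∂u_i/∂x_i = α_i − 1, so neighbor i contributes w_i if α_i > 1, else 0.
α_i > 1 for i ∈ {1, 2, 5}; NE contributions (17, 5, 0, 0, 18), X = 40.
u_3 = (5 − 0) + 0.4·40 = 21.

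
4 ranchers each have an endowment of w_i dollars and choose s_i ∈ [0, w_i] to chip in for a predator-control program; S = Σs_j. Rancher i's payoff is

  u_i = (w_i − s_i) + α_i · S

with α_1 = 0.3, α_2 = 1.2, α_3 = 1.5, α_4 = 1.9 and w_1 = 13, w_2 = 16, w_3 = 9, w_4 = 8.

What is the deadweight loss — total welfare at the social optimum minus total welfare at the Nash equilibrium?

∂u_i/∂s_i = α_i − 1, so rancher i contributes w_i if α_i > 1, else 0.
α_i > 1 for i ∈ {2, 3, 4}; NE contributions (0, 16, 9, 8), S = 33.
W^NE = Σw_i − S^NE + (Σα_i)·S^NE = 46 + 3.9·33 = 174.7.
Planner: ∂(Σu_j)/∂s_i = Σα_j − 1 = 3.9 > 0, so everyone contributes w_i; S^SO = 46, W^SO = 46 + 3.9·46 = 225.4.
Deadweight loss = 50.7.

50.7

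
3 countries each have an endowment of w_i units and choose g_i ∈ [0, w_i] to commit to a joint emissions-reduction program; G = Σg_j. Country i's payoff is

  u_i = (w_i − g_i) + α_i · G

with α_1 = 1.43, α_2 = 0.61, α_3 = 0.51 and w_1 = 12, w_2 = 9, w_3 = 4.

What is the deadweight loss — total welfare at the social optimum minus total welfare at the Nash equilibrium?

∂u_i/∂g_i = α_i − 1, so country i contributes w_i if α_i > 1, else 0.
α_i > 1 for i ∈ {1}; NE contributions (12, 0, 0), G = 12.
W^NE = Σw_i − G^NE + (Σα_i)·G^NE = 25 + 1.55·12 = 43.6.
Planner: ∂(Σu_j)/∂g_i = Σα_j − 1 = 1.55 > 0, so everyone contributes w_i; G^SO = 25, W^SO = 25 + 1.55·25 = 63.75.
Deadweight loss = 20.15.

20.15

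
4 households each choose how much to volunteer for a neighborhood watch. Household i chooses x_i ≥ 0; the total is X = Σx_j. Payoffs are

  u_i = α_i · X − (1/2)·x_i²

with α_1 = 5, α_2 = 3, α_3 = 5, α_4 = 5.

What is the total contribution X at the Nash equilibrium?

Household i's FOC: ∂u_i/∂x_i = α_i − x_i = 0, so x_i* = α_i.
NE contributions = (5, 3, 5, 5); X = 18.

18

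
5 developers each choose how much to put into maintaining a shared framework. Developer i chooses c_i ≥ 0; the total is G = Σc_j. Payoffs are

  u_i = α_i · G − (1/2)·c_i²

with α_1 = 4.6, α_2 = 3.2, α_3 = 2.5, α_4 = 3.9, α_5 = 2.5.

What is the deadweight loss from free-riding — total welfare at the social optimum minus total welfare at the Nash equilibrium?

447.89

Developer i's FOC: ∂u_i/∂c_i = α_i − c_i = 0, so c_i* = α_i.
NE contributions = (4.6, 3.2, 2.5, 3.9, 2.5); G = 16.7.
W^NE = (Σα)·G − ½Σα_i² = 16.7² − ½·59.11 = 249.335.
Planner sets c_i = Σα_j = 16.7 for every i, so G^SO = 5·16.7 = 83.5.
W^SO = (Σα)·G^SO − ½·5·(Σα)² = (5/2)·16.7² = 697.225.
Deadweight loss = W^SO − W^NE = 447.89.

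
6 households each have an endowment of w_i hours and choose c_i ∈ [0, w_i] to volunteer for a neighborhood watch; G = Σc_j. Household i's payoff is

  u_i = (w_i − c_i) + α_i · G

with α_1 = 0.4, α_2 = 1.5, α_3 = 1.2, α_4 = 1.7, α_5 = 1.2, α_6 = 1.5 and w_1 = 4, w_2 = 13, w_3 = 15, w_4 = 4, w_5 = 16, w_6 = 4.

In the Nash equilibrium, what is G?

∂u_i/∂c_i = α_i − 1, so household i contributes w_i if α_i > 1, else 0.
α_i > 1 for i ∈ {2, 3, 4, 5, 6}; NE contributions (0, 13, 15, 4, 16, 4), G = 52.

52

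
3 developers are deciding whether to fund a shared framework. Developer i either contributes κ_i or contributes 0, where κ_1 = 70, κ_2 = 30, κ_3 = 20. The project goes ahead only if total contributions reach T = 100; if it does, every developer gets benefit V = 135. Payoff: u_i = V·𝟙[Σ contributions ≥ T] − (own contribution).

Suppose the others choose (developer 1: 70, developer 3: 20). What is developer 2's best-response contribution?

Others' total = 90. Contributing 30 brings total to 120 ≥ 100: gain V − κ_2 = 105.
Best response: 30.

30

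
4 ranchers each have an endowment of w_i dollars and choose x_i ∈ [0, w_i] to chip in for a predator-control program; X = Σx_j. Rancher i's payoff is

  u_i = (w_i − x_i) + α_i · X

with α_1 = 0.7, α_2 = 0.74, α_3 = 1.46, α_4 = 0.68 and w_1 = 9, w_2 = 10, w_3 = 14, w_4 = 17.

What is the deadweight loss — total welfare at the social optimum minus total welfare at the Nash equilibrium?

∂u_i/∂x_i = α_i − 1, so rancher i contributes w_i if α_i > 1, else 0.
α_i > 1 for i ∈ {3}; NE contributions (0, 0, 14, 0), X = 14.
W^NE = Σw_i − X^NE + (Σα_i)·X^NE = 50 + 2.58·14 = 86.12.
Planner: ∂(Σu_j)/∂x_i = Σα_j − 1 = 2.58 > 0, so everyone contributes w_i; X^SO = 50, W^SO = 50 + 2.58·50 = 179.
Deadweight loss = 92.88.

92.88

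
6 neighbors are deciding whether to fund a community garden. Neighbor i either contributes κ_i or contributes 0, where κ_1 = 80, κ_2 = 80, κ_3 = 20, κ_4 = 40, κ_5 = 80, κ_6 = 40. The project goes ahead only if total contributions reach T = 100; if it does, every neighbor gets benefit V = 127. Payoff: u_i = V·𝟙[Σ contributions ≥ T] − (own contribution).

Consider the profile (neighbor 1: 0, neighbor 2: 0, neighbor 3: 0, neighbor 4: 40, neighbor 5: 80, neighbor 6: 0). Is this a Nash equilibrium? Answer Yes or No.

Total = 120 ≥ 100: provided.
Neighbor 1 (pledges 0, payoff 127): pledging 80 → total 200, payoff 47. No gain.
Neighbor 2 (pledges 0, payoff 127): pledging 80 → total 200, payoff 47. No gain.
Neighbor 3 (pledges 0, payoff 127): pledging 20 → total 140, payoff 107. No gain.
Neighbor 4 (pledges 40, payoff 87): dropping to 0 → total 80, payoff 0. No gain.
Neighbor 5 (pledges 80, payoff 47): dropping to 0 → total 40, payoff 0. No gain.
Neighbor 6 (pledges 0, payoff 127): pledging 40 → total 160, payoff 87. No gain.

Yes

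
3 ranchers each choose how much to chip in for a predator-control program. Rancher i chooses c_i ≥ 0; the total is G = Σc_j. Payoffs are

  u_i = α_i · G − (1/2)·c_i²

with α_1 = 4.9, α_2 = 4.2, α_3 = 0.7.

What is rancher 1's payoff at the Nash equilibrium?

36.015

Rancher i's FOC: ∂u_i/∂c_i = α_i − c_i = 0, so c_i* = α_i.
NE contributions = (4.9, 4.2, 0.7); G = 9.8.
u_1 = α_1·G − ½·(c_1)² = 4.9·9.8 − ½·4.9² = 36.015.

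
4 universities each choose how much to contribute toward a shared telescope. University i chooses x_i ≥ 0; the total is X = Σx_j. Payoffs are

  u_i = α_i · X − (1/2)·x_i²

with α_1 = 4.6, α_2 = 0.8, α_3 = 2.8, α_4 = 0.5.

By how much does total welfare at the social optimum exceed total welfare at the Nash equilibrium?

90.635

University i's FOC: ∂u_i/∂x_i = α_i − x_i = 0, so x_i* = α_i.
NE contributions = (4.6, 0.8, 2.8, 0.5); X = 8.7.
W^NE = (Σα)·X − ½Σα_i² = 8.7² − ½·29.89 = 60.745.
Planner sets x_i = Σα_j = 8.7 for every i, so X^SO = 4·8.7 = 34.8.
W^SO = (Σα)·X^SO − ½·4·(Σα)² = (4/2)·8.7² = 151.38.
Deadweight loss = W^SO − W^NE = 90.635.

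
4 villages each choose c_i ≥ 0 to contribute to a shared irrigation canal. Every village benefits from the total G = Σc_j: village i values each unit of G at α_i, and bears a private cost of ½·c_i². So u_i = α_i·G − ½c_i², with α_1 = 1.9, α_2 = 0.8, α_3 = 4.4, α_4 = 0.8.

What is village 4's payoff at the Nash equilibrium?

Village i's FOC: ∂u_i/∂c_i = α_i − c_i = 0, so c_i* = α_i.
NE contributions = (1.9, 0.8, 4.4, 0.8); G = 7.9.
u_4 = α_4·G − ½·(c_4)² = 0.8·7.9 − ½·0.8² = 6.

6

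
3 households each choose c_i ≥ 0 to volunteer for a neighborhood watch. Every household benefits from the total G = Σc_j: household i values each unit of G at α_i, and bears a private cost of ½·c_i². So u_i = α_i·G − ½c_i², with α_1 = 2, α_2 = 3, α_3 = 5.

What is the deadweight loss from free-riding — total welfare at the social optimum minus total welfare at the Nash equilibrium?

69

Household i's FOC: ∂u_i/∂c_i = α_i − c_i = 0, so c_i* = α_i.
NE contributions = (2, 3, 5); G = 10.
W^NE = (Σα)·G − ½Σα_i² = 10² − ½·38 = 81.
Planner sets c_i = Σα_j = 10 for every i, so G^SO = 3·10 = 30.
W^SO = (Σα)·G^SO − ½·3·(Σα)² = (3/2)·10² = 150.
Deadweight loss = W^SO − W^NE = 69.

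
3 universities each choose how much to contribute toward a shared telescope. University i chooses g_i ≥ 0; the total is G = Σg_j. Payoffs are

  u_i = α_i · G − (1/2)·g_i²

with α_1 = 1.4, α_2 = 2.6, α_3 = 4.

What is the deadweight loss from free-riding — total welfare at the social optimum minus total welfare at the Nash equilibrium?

44.36

University i's FOC: ∂u_i/∂g_i = α_i − g_i = 0, so g_i* = α_i.
NE contributions = (1.4, 2.6, 4); G = 8.
W^NE = (Σα)·G − ½Σα_i² = 8² − ½·24.72 = 51.64.
Planner sets g_i = Σα_j = 8 for every i, so G^SO = 3·8 = 24.
W^SO = (Σα)·G^SO − ½·3·(Σα)² = (3/2)·8² = 96.
Deadweight loss = W^SO − W^NE = 44.36.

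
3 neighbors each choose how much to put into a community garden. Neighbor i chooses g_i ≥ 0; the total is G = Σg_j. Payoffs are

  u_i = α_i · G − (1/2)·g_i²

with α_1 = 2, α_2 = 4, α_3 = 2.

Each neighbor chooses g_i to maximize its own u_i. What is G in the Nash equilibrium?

Neighbor i's FOC: ∂u_i/∂g_i = α_i − g_i = 0, so g_i* = α_i.
NE contributions = (2, 4, 2); G = 8.

8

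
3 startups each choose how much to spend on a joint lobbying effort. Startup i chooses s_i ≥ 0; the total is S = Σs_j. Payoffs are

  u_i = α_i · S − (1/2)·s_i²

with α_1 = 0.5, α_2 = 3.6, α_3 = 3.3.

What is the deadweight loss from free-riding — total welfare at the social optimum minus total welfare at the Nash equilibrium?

Startup i's FOC: ∂u_i/∂s_i = α_i − s_i = 0, so s_i* = α_i.
NE contributions = (0.5, 3.6, 3.3); S = 7.4.
W^NE = (Σα)·S − ½Σα_i² = 7.4² − ½·24.1 = 42.71.
Planner sets s_i = Σα_j = 7.4 for every i, so S^SO = 3·7.4 = 22.2.
W^SO = (Σα)·S^SO − ½·3·(Σα)² = (3/2)·7.4² = 82.14.
Deadweight loss = W^SO − W^NE = 39.43.

39.43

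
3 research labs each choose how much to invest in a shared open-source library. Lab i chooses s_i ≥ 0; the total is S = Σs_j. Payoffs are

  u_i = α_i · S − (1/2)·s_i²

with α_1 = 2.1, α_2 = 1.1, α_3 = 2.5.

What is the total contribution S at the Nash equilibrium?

Lab i's FOC: ∂u_i/∂s_i = α_i − s_i = 0, so s_i* = α_i.
NE contributions = (2.1, 1.1, 2.5); S = 5.7.

5.7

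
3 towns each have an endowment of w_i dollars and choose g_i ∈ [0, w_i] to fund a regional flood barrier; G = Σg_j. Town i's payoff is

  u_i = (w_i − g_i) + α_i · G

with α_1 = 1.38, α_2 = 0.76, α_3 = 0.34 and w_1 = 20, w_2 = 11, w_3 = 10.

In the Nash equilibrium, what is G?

20

∂u_i/∂g_i = α_i − 1, so town i contributes w_i if α_i > 1, else 0.
α_i > 1 for i ∈ {1}; NE contributions (20, 0, 0), G = 20.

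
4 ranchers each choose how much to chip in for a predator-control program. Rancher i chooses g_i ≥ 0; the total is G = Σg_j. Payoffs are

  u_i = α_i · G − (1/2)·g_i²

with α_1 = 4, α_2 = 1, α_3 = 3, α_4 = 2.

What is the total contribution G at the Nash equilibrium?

10

Rancher i's FOC: ∂u_i/∂g_i = α_i − g_i = 0, so g_i* = α_i.
NE contributions = (4, 1, 3, 2); G = 10.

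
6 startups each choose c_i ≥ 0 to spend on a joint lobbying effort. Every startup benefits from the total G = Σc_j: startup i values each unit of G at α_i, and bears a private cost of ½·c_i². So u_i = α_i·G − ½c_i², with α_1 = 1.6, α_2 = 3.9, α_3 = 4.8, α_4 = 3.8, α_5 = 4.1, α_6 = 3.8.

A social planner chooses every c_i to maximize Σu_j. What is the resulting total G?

Planner FOC: ∂(Σu_j)/∂c_i = (Σα_j) − c_i = 0, so c_i^SO = Σα_j = 22 for every i; G^SO = 132.

132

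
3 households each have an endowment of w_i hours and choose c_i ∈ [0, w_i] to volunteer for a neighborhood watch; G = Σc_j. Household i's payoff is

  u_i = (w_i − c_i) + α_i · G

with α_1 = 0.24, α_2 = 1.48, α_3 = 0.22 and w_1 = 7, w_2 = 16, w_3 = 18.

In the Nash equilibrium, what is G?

16

∂u_i/∂c_i = α_i − 1, so household i contributes w_i if α_i > 1, else 0.
α_i > 1 for i ∈ {2}; NE contributions (0, 16, 0), G = 16.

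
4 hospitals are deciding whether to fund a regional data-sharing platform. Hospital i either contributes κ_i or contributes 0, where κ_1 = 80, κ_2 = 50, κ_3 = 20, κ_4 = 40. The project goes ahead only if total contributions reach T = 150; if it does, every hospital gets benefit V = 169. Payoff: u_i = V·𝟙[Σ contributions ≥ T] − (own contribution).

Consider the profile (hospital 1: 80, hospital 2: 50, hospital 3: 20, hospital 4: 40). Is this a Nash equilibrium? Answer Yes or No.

No

Total = 190 ≥ 150: provided.
Hospital 1 (pledges 80, payoff 89): dropping to 0 → total 110, payoff 0. No gain.
Hospital 2 (pledges 50, payoff 119): dropping to 0 → total 140, payoff 0. No gain.
Hospital 3 (pledges 20, payoff 149): dropping to 0 → total 170, payoff 169. Profitable deviation.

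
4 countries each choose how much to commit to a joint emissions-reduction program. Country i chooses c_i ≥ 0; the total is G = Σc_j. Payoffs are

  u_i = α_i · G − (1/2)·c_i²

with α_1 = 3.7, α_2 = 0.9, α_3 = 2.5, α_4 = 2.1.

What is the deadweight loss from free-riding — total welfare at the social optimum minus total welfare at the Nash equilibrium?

Country i's FOC: ∂u_i/∂c_i = α_i − c_i = 0, so c_i* = α_i.
NE contributions = (3.7, 0.9, 2.5, 2.1); G = 9.2.
W^NE = (Σα)·G − ½Σα_i² = 9.2² − ½·25.16 = 72.06.
Planner sets c_i = Σα_j = 9.2 for every i, so G^SO = 4·9.2 = 36.8.
W^SO = (Σα)·G^SO − ½·4·(Σα)² = (4/2)·9.2² = 169.28.
Deadweight loss = W^SO − W^NE = 97.22.

97.22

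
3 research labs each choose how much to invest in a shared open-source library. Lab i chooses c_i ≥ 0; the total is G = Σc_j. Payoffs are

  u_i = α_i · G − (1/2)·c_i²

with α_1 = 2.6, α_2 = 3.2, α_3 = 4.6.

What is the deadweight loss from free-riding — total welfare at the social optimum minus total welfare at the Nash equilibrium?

73.16

Lab i's FOC: ∂u_i/∂c_i = α_i − c_i = 0, so c_i* = α_i.
NE contributions = (2.6, 3.2, 4.6); G = 10.4.
W^NE = (Σα)·G − ½Σα_i² = 10.4² − ½·38.16 = 89.08.
Planner sets c_i = Σα_j = 10.4 for every i, so G^SO = 3·10.4 = 31.2.
W^SO = (Σα)·G^SO − ½·3·(Σα)² = (3/2)·10.4² = 162.24.
Deadweight loss = W^SO − W^NE = 73.16.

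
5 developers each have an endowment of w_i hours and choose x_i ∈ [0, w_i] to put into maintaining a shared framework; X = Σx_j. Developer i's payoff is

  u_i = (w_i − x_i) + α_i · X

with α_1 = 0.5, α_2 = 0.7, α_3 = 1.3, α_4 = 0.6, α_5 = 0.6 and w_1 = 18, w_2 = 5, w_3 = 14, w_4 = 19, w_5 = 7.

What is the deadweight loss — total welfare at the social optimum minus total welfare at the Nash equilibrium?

132.3

∂u_i/∂x_i = α_i − 1, so developer i contributes w_i if α_i > 1, else 0.
α_i > 1 for i ∈ {3}; NE contributions (0, 0, 14, 0, 0), X = 14.
W^NE = Σw_i − X^NE + (Σα_i)·X^NE = 63 + 2.7·14 = 100.8.
Planner: ∂(Σu_j)/∂x_i = Σα_j − 1 = 2.7 > 0, so everyone contributes w_i; X^SO = 63, W^SO = 63 + 2.7·63 = 233.1.
Deadweight loss = 132.3.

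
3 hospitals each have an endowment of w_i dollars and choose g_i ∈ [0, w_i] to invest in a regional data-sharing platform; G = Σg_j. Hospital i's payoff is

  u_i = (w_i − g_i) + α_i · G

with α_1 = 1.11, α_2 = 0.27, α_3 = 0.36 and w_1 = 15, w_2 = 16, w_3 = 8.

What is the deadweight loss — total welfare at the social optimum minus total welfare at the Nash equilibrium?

∂u_i/∂g_i = α_i − 1, so hospital i contributes w_i if α_i > 1, else 0.
α_i > 1 for i ∈ {1}; NE contributions (15, 0, 0), G = 15.
W^NE = Σw_i − G^NE + (Σα_i)·G^NE = 39 + 0.74·15 = 50.1.
Planner: ∂(Σu_j)/∂g_i = Σα_j − 1 = 0.74 > 0, so everyone contributes w_i; G^SO = 39, W^SO = 39 + 0.74·39 = 67.86.
Deadweight loss = 17.76.

17.76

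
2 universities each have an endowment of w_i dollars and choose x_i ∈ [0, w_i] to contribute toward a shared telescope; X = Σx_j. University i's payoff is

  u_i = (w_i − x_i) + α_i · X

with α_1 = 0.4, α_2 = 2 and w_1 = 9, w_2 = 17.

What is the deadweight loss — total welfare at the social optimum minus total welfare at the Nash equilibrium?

∂u_i/∂x_i = α_i − 1, so university i contributes w_i if α_i > 1, else 0.
α_i > 1 for i ∈ {2}; NE contributions (0, 17), X = 17.
W^NE = Σw_i − X^NE + (Σα_i)·X^NE = 26 + 1.4·17 = 49.8.
Planner: ∂(Σu_j)/∂x_i = Σα_j − 1 = 1.4 > 0, so everyone contributes w_i; X^SO = 26, W^SO = 26 + 1.4·26 = 62.4.
Deadweight loss = 12.6.

12.6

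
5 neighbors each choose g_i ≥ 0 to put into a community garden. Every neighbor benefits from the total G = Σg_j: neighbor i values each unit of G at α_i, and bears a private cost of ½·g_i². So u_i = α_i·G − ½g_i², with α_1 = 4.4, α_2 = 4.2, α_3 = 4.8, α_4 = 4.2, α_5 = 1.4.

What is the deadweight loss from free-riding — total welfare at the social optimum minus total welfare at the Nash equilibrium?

581.32

Neighbor i's FOC: ∂u_i/∂g_i = α_i − g_i = 0, so g_i* = α_i.
NE contributions = (4.4, 4.2, 4.8, 4.2, 1.4); G = 19.
W^NE = (Σα)·G − ½Σα_i² = 19² − ½·79.64 = 321.18.
Planner sets g_i = Σα_j = 19 for every i, so G^SO = 5·19 = 95.
W^SO = (Σα)·G^SO − ½·5·(Σα)² = (5/2)·19² = 902.5.
Deadweight loss = W^SO − W^NE = 581.32.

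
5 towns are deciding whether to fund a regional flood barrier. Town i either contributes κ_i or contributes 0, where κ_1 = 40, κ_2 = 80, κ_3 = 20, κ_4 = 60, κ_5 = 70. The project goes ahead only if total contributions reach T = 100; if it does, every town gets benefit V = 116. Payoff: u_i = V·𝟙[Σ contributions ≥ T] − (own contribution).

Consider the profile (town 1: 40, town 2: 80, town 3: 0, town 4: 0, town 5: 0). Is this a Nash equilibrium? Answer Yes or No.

Total = 120 ≥ 100: provided.
Town 1 (pledges 40, payoff 76): dropping to 0 → total 80, payoff 0. No gain.
Town 2 (pledges 80, payoff 36): dropping to 0 → total 40, payoff 0. No gain.
Town 3 (pledges 0, payoff 116): pledging 20 → total 140, payoff 96. No gain.
Town 4 (pledges 0, payoff 116): pledging 60 → total 180, payoff 56. No gain.
Town 5 (pledges 0, payoff 116): pledging 70 → total 190, payoff 46. No gain.

Yes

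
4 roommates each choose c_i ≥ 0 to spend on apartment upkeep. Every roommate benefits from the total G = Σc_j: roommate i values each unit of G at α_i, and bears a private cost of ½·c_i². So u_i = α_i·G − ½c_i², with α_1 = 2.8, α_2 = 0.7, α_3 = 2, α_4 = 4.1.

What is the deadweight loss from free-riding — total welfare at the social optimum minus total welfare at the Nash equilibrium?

106.73

Roommate i's FOC: ∂u_i/∂c_i = α_i − c_i = 0, so c_i* = α_i.
NE contributions = (2.8, 0.7, 2, 4.1); G = 9.6.
W^NE = (Σα)·G − ½Σα_i² = 9.6² − ½·29.14 = 77.59.
Planner sets c_i = Σα_j = 9.6 for every i, so G^SO = 4·9.6 = 38.4.
W^SO = (Σα)·G^SO − ½·4·(Σα)² = (4/2)·9.6² = 184.32.
Deadweight loss = W^SO − W^NE = 106.73.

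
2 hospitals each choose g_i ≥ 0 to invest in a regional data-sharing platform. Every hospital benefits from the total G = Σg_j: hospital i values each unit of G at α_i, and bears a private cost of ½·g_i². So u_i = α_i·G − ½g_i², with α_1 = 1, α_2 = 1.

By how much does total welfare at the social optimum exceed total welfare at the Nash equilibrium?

Hospital i's FOC: ∂u_i/∂g_i = α_i − g_i = 0, so g_i* = α_i.
NE contributions = (1, 1); G = 2.
W^NE = (Σα)·G − ½Σα_i² = 2² − ½·2 = 3.
Planner sets g_i = Σα_j = 2 for every i, so G^SO = 2·2 = 4.
W^SO = (Σα)·G^SO − ½·2·(Σα)² = (2/2)·2² = 4.
Deadweight loss = W^SO − W^NE = 1.

1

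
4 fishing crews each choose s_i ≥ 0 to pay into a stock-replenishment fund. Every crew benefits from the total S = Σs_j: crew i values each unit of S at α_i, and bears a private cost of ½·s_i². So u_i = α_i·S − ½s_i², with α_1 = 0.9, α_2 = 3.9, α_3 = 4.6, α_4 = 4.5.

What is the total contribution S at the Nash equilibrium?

Crew i's FOC: ∂u_i/∂s_i = α_i − s_i = 0, so s_i* = α_i.
NE contributions = (0.9, 3.9, 4.6, 4.5); S = 13.9.

13.9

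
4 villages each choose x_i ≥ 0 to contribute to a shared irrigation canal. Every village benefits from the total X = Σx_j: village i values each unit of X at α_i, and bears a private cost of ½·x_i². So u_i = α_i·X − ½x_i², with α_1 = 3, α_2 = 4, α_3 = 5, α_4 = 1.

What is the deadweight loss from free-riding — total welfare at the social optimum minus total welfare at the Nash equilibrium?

194.5

Village i's FOC: ∂u_i/∂x_i = α_i − x_i = 0, so x_i* = α_i.
NE contributions = (3, 4, 5, 1); X = 13.
W^NE = (Σα)·X − ½Σα_i² = 13² − ½·51 = 143.5.
Planner sets x_i = Σα_j = 13 for every i, so X^SO = 4·13 = 52.
W^SO = (Σα)·X^SO − ½·4·(Σα)² = (4/2)·13² = 338.
Deadweight loss = W^SO − W^NE = 194.5.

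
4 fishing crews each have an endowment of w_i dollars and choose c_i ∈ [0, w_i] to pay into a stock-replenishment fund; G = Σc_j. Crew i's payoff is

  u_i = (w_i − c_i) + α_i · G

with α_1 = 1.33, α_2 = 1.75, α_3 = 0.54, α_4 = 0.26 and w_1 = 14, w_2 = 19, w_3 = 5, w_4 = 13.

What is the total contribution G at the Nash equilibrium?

∂u_i/∂c_i = α_i − 1, so crew i contributes w_i if α_i > 1, else 0.
α_i > 1 for i ∈ {1, 2}; NE contributions (14, 19, 0, 0), G = 33.

33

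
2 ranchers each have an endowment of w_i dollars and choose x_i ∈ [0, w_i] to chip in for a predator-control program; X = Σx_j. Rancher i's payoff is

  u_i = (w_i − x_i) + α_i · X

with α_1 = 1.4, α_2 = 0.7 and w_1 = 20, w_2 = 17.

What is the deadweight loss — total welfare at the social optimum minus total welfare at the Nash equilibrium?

∂u_i/∂x_i = α_i − 1, so rancher i contributes w_i if α_i > 1, else 0.
α_i > 1 for i ∈ {1}; NE contributions (20, 0), X = 20.
W^NE = Σw_i − X^NE + (Σα_i)·X^NE = 37 + 1.1·20 = 59.
Planner: ∂(Σu_j)/∂x_i = Σα_j − 1 = 1.1 > 0, so everyone contributes w_i; X^SO = 37, W^SO = 37 + 1.1·37 = 77.7.
Deadweight loss = 18.7.

18.7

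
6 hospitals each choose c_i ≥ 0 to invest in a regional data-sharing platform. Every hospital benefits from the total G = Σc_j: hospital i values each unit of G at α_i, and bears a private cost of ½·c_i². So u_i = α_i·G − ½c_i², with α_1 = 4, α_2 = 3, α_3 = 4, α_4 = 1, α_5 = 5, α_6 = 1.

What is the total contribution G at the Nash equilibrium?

18

Hospital i's FOC: ∂u_i/∂c_i = α_i − c_i = 0, so c_i* = α_i.
NE contributions = (4, 3, 4, 1, 5, 1); G = 18.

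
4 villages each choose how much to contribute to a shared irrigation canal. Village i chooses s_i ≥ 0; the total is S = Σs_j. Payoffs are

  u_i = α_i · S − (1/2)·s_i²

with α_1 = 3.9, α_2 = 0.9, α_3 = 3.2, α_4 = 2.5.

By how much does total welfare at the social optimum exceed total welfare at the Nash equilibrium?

Village i's FOC: ∂u_i/∂s_i = α_i − s_i = 0, so s_i* = α_i.
NE contributions = (3.9, 0.9, 3.2, 2.5); S = 10.5.
W^NE = (Σα)·S − ½Σα_i² = 10.5² − ½·32.51 = 93.995.
Planner sets s_i = Σα_j = 10.5 for every i, so S^SO = 4·10.5 = 42.
W^SO = (Σα)·S^SO − ½·4·(Σα)² = (4/2)·10.5² = 220.5.
Deadweight loss = W^SO − W^NE = 126.505.

126.505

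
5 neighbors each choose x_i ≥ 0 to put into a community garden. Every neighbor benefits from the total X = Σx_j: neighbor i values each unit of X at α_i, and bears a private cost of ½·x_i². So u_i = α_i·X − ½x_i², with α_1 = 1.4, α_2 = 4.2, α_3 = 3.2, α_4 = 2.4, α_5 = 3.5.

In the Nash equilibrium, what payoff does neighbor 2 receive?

52.92

Neighbor i's FOC: ∂u_i/∂x_i = α_i − x_i = 0, so x_i* = α_i.
NE contributions = (1.4, 4.2, 3.2, 2.4, 3.5); X = 14.7.
u_2 = α_2·X − ½·(x_2)² = 4.2·14.7 − ½·4.2² = 52.92.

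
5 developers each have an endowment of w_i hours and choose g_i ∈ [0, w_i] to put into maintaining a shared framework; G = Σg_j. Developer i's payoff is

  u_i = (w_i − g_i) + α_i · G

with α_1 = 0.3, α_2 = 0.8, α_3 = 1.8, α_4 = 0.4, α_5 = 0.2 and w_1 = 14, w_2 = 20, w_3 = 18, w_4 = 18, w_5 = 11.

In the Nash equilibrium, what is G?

18

∂u_i/∂g_i = α_i − 1, so developer i contributes w_i if α_i > 1, else 0.
α_i > 1 for i ∈ {3}; NE contributions (0, 0, 18, 0, 0), G = 18.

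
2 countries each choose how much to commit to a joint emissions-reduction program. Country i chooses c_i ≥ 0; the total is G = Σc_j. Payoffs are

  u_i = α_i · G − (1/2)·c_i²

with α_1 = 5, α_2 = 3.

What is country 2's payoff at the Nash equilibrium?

Country i's FOC: ∂u_i/∂c_i = α_i − c_i = 0, so c_i* = α_i.
NE contributions = (5, 3); G = 8.
u_2 = α_2·G − ½·(c_2)² = 3·8 − ½·3² = 19.5.

19.5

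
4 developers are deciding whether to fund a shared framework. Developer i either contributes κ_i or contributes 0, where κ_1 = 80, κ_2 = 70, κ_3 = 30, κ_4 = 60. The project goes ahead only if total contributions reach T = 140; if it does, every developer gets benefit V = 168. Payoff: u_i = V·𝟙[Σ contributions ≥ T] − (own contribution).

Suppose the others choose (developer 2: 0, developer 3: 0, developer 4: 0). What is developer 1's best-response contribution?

0

Others' total = 0. Even contributing 80 gives 80 < 140: no benefit either way.
Best response: 0.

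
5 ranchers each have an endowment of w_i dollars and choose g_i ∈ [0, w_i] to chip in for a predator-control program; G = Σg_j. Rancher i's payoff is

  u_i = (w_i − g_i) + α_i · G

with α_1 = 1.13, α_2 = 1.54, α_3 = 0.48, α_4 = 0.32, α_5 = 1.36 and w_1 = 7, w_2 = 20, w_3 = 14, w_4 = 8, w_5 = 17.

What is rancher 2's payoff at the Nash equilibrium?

67.76

∂u_i/∂g_i = α_i − 1, so rancher i contributes w_i if α_i > 1, else 0.
α_i > 1 for i ∈ {1, 2, 5}; NE contributions (7, 20, 0, 0, 17), G = 44.
u_2 = (20 − 20) + 1.54·44 = 67.76.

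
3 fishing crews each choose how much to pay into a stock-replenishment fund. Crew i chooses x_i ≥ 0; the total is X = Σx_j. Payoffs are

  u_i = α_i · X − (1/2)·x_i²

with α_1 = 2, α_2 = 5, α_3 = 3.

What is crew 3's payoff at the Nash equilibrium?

Crew i's FOC: ∂u_i/∂x_i = α_i − x_i = 0, so x_i* = α_i.
NE contributions = (2, 5, 3); X = 10.
u_3 = α_3·X − ½·(x_3)² = 3·10 − ½·3² = 25.5.

25.5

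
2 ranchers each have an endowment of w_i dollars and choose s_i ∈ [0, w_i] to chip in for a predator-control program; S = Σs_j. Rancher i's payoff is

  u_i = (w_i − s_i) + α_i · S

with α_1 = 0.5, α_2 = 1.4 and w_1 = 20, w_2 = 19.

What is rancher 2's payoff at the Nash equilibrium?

∂u_i/∂s_i = α_i − 1, so rancher i contributes w_i if α_i > 1, else 0.
α_i > 1 for i ∈ {2}; NE contributions (0, 19), S = 19.
u_2 = (19 − 19) + 1.4·19 = 26.6.

26.6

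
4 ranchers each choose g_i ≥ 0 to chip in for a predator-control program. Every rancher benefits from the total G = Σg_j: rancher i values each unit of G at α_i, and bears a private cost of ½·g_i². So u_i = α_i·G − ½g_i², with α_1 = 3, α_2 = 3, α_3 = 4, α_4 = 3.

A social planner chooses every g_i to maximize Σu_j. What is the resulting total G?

52

Planner FOC: ∂(Σu_j)/∂g_i = (Σα_j) − g_i = 0, so g_i^SO = Σα_j = 13 for every i; G^SO = 52.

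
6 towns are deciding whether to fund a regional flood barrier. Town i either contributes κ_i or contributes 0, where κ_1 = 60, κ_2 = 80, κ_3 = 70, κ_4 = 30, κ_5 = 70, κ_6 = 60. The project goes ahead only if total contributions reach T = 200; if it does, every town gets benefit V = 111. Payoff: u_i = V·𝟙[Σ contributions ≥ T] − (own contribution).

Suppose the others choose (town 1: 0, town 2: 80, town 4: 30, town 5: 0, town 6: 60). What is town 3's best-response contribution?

Others' total = 170. Contributing 70 brings total to 240 ≥ 200: gain V − κ_3 = 41.
Best response: 70.

70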